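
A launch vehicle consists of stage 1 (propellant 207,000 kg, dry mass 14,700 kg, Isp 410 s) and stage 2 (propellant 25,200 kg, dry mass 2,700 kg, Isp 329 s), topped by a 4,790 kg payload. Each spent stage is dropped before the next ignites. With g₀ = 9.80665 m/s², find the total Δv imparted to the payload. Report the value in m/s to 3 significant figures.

Δv ≈ 11500 m/s

Ignition mass of stage 1 = 207,000+14,700 + 25,200+2,700 + 4,790 = 254,390 kg.
Stage 1: m₀ = 254,390 kg, m_f = 254,390 − 207,000 = 47,390 kg; Δv = 410×9.80665×ln(5.368) = 4020.7×1.6805 ≈ 6757 m/s.
Stage 2: m₀ = 32,690 kg, m_f = 32,690 − 25,200 = 7,490 kg; Δv = 329×9.80665×ln(4.364) = 3226.4×1.4735 ≈ 4754 m/s.
Total Δv = 6757 + 4754 = 11511 m/s.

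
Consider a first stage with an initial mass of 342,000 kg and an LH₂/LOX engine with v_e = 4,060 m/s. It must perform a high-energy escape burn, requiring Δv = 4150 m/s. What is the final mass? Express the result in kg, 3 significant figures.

m₀/m_f = exp(Δv / v_e) = exp(4150 / 4060.0) = exp(1.0222) = 2.7792.
m_f = m₀ / 2.7792 = 342,000 / 2.7792 = 123,057 kg.

final mass ≈ 123000 kg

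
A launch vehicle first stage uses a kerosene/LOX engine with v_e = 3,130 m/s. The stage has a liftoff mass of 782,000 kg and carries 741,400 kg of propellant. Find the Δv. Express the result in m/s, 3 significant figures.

m_f = m₀ − m_prop = 782,000 − 741,400 = 40,600 kg.
From the ideal rocket equation, Δv = v_e · ln(m₀/m_f) = 3130.0 × ln(19.26) = 3130.0 × 2.9581 ≈ 9258.8 m/s.

Δv ≈ 9260 m/s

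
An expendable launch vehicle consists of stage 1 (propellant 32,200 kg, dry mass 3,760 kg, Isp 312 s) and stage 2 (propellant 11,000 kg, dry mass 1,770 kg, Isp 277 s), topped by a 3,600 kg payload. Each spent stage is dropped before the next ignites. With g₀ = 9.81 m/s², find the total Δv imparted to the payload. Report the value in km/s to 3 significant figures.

Ignition mass of stage 1 = 32,200+3,760 + 11,000+1,770 + 3,600 = 52,330 kg.
Stage 1: m₀ = 52,330 kg, m_f = 52,330 − 32,200 = 20,130 kg; Δv = 312×9.81×ln(2.6) = 3060.7×0.9554 ≈ 2924 m/s.
Stage 2: m₀ = 16,370 kg, m_f = 16,370 − 11,000 = 5,370 kg; Δv = 277×9.81×ln(3.048) = 2717.4×1.1146 ≈ 3029 m/s.
Total Δv = 2924 + 3029 = 5953 m/s.

Δv ≈ 5.95 km/s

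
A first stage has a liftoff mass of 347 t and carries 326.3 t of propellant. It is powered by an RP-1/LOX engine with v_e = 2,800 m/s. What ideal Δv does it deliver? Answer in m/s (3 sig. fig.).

m_f = m₀ − m_prop = 347 − 326.3 = 20.7 t.
Δv = v_e · ln(m₀/m_f) = 2800.0 × ln(16.76) = 2800.0 × 2.8192 ≈ 7893.7 m/s.

Δv ≈ 7890 m/s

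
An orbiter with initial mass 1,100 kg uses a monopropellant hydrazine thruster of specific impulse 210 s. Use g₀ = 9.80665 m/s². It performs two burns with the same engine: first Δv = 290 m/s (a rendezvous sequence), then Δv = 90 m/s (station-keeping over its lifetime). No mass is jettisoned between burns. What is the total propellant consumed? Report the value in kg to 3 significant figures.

total propellant consumed ≈ 185 kg

v_e = Isp · g₀ = 210 × 9.80665 = 2059.4 m/s.
After the first burn: m = 1100 × exp(−290/2059.4) = 1100 × 0.86865 = 955.515 kg.
After the second burn: m = 955.515 × exp(−90/2059.4) = 955.515 × 0.95724 = 914.657 kg.
Total propellant = m₀ − m_final = 1100 − 914.657 = 185.343 kg.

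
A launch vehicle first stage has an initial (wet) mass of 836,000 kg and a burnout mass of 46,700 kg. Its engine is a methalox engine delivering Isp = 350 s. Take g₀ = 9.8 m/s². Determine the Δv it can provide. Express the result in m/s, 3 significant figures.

Δv ≈ 9900 m/s

v_e = Isp · g₀ = 350 × 9.8 = 3430.0 m/s.
Δv = v_e · ln(m₀/m_f) = 3430.0 × ln(17.9) = 3430.0 × 2.8849 ≈ 9895.2 m/s.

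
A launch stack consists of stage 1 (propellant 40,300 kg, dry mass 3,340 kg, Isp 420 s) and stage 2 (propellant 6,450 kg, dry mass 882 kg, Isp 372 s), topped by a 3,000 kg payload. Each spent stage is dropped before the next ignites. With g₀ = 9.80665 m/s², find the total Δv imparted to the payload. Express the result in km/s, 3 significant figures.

Ignition mass of stage 1 = 40,300+3,340 + 6,450+882 + 3,000 = 53,972 kg.
Stage 1: m₀ = 53,972 kg, m_f = 53,972 − 40,300 = 13,672 kg; Δv = 420×9.80665×ln(3.948) = 4118.8×1.3731 ≈ 5656 m/s.
Stage 2: m₀ = 10,332 kg, m_f = 10,332 − 6,450 = 3,882 kg; Δv = 372×9.80665×ln(2.662) = 3648.1×0.9789 ≈ 3571 m/s.
Total Δv = 5656 + 3571 = 9227 m/s.

Δv ≈ 9.23 km/s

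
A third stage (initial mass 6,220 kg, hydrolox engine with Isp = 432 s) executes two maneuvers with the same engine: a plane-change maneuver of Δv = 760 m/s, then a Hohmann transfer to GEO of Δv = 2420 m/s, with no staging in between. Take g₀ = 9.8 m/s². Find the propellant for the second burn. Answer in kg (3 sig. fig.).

v_e = Isp · g₀ = 432 × 9.8 = 4233.6 m/s.
After the first burn: m = 6220 × exp(−760/4233.6) = 6220 × 0.83567 = 5,197.87 kg.
After the second burn: m = 5,197.87 × exp(−2420/4233.6) = 5,197.87 × 0.56461 = 2,934.77 kg.
Second-burn propellant = 5,197.87 − 2,934.77 = 2,263.1 kg.

propellant for the second burn ≈ 2260 kg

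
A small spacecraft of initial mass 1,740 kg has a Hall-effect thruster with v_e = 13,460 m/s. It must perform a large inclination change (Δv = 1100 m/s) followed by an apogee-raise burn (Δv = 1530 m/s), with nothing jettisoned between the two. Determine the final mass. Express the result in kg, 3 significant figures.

After the first burn: m = 1740 × exp(−1100/13460.0) = 1740 × 0.92153 = 1,603.46 kg.
After the second burn: m = 1,603.46 × exp(−1530/13460.0) = 1,603.46 × 0.89255 = 1,431.17 kg.

final mass ≈ 1430 kg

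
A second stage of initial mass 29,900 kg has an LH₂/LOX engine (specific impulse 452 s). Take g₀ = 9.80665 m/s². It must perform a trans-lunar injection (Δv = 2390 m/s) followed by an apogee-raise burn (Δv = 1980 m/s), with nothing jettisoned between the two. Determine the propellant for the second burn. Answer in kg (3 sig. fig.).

propellant for the second burn ≈ 6280 kg

v_e = Isp · g₀ = 452 × 9.80665 = 4432.6 m/s.
After the first burn: m = 29900 × exp(−2390/4432.6) = 29900 × 0.58322 = 17,438.3 kg.
After the second burn: m = 17,438.3 × exp(−1980/4432.6) = 17,438.3 × 0.63974 = 11,156 kg.
Second-burn propellant = 17,438.3 − 11,156 = 6,282.3 kg.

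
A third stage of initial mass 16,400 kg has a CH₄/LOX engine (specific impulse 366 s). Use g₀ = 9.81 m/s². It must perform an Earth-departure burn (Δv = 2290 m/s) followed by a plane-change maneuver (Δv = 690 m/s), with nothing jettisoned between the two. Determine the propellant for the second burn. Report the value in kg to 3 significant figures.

v_e = Isp · g₀ = 366 × 9.81 = 3590.5 m/s.
After the first burn: m = 16400 × exp(−2290/3590.5) = 16400 × 0.52845 = 8,666.58 kg.
After the second burn: m = 8,666.58 × exp(−690/3590.5) = 8,666.58 × 0.82516 = 7,151.32 kg.
Second-burn propellant = 8,666.58 − 7,151.32 = 1,515.26 kg.

propellant for the second burn ≈ 1520 kg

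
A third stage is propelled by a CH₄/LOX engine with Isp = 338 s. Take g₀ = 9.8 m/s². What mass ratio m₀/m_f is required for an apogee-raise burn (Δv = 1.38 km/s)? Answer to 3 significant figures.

v_e = Isp · g₀ = 338 × 9.8 = 3312.4 m/s.
By the Tsiolkovsky rocket equation, m₀/m_f = exp(Δv / v_e) = exp(1380 / 3312.4) = exp(0.4166) = 1.5168.

mass ratio ≈ 1.52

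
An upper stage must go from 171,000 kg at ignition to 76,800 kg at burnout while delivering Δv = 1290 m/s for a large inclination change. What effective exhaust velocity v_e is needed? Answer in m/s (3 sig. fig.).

v_e ≈ 1610 m/s

ln(m₀/m_f) = ln(171000/76800) = ln(2.227) = 0.8005.
Rocket equation: v_e = Δv / ln(m₀/m_f) = 1290 / 0.8005 = 1611.6 m/s.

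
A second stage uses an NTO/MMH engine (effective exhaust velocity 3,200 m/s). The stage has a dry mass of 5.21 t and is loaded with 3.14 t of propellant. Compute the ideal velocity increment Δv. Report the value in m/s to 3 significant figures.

Δv ≈ 1510 m/s

m₀ = m_dry + m_prop = 5.21 + 3.14 = 8.35 t.
From the ideal rocket equation, Δv = v_e · ln(m₀/m_f) = 3200.0 × ln(1.603) = 3200.0 × 0.4717 ≈ 1509.4 m/s.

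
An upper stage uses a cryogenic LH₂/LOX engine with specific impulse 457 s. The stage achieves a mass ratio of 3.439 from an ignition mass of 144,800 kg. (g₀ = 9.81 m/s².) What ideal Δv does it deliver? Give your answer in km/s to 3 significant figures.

v_e = Isp · g₀ = 457 × 9.81 = 4483.2 m/s.
Δv = v_e · ln(3.439) = 4483.2 × 1.2352 ≈ 5537.5 m/s.

Δv ≈ 5.54 km/s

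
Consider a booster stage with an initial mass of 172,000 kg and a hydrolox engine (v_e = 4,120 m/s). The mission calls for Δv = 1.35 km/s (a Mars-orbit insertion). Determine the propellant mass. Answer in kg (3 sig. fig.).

m₀/m_f = exp(Δv / v_e) = exp(1350 / 4120.0) = exp(0.3277) = 1.3877.
m_f = 172,000 / 1.3877 = 123,946 kg, so propellant = m₀ − m_f = 172,000 − 123,946 = 48,054 kg.

propellant mass ≈ 48100 kg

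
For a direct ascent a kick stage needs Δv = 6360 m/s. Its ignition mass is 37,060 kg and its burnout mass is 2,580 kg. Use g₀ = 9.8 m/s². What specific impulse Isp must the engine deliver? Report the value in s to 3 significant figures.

ln(m₀/m_f) = ln(37060/2580) = ln(14.36) = 2.6647.
Rocket equation: v_e = Δv / ln(m₀/m_f) = 6360 / 2.6647 = 2386.7 m/s.
Isp = v_e / g₀ = 2386.7 / 9.8 = 243.5 s.

Isp ≈ 244 s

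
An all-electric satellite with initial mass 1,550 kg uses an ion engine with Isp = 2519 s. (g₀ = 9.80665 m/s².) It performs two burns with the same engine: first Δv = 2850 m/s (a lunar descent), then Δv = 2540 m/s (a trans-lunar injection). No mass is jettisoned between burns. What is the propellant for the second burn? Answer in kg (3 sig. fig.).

v_e = Isp · g₀ = 2519 × 9.80665 = 24703.0 m/s.
After the first burn: m = 1550 × exp(−2850/24703.0) = 1550 × 0.89104 = 1,381.11 kg.
After the second burn: m = 1,381.11 × exp(−2540/24703.0) = 1,381.11 × 0.90229 = 1,246.16 kg.
Second-burn propellant = 1,381.11 − 1,246.16 = 134.95 kg.

propellant for the second burn ≈ 135 kg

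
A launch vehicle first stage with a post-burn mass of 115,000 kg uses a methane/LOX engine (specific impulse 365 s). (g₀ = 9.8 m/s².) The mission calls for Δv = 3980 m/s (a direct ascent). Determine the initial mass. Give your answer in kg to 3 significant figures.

v_e = Isp · g₀ = 365 × 9.8 = 3577.0 m/s.
m₀/m_f = exp(Δv / v_e) = exp(3980 / 3577.0) = exp(1.1127) = 3.0425.
m₀ = m_f × 3.0425 = 115,000 × 3.0425 = 349,888 kg.

initial mass ≈ 350000 kg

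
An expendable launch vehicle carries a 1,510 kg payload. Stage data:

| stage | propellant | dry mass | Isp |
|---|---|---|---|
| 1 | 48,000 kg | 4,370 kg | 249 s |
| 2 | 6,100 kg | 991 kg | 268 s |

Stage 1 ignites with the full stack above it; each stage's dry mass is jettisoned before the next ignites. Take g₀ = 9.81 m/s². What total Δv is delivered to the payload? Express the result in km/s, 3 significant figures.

Δv ≈ 7.03 km/s

Ignition mass of stage 1 = 48,000+4,370 + 6,100+991 + 1,510 = 60,971 kg.
Stage 1: m₀ = 60,971 kg, m_f = 60,971 − 48,000 = 12,971 kg; Δv = 249×9.81×ln(4.701) = 2442.7×1.5477 ≈ 3781 m/s.
Stage 2: m₀ = 8,601 kg, m_f = 8,601 − 6,100 = 2,501 kg; Δv = 268×9.81×ln(3.439) = 2629.1×1.2352 ≈ 3247 m/s.
Total Δv = 3781 + 3247 = 7028 m/s.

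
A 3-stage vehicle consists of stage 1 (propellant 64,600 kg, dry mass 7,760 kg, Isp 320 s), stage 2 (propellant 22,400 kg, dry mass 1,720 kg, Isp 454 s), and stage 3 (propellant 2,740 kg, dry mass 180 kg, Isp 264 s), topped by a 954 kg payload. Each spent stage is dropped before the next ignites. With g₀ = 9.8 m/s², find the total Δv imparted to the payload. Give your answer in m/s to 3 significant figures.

Δv ≈ 13600 m/s

Ignition mass of stage 1 = 64,600+7,760 + 22,400+1,720 + 2,740+180 + 954 = 100,354 kg.
Stage 1: m₀ = 100,354 kg, m_f = 100,354 − 64,600 = 35,754 kg; Δv = 320×9.8×ln(2.807) = 3136.0×1.0320 ≈ 3236 m/s.
Stage 2: m₀ = 27,994 kg, m_f = 27,994 − 22,400 = 5,594 kg; Δv = 454×9.8×ln(5.004) = 4449.2×1.6103 ≈ 7165 m/s.
Stage 3: m₀ = 3,874 kg, m_f = 3,874 − 2,740 = 1,134 kg; Δv = 264×9.8×ln(3.416) = 2587.2×1.2285 ≈ 3178 m/s.
Total Δv = 3236 + 7165 + 3178 = 13579 m/s.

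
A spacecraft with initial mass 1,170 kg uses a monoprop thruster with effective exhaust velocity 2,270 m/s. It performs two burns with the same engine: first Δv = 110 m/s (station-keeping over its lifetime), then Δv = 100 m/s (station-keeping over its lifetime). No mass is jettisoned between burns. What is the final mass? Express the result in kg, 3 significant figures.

After the first burn: m = 1170 × exp(−110/2270.0) = 1170 × 0.95270 = 1,114.66 kg.
After the second burn: m = 1,114.66 × exp(−100/2270.0) = 1,114.66 × 0.95690 = 1,066.62 kg.

final mass ≈ 1070 kg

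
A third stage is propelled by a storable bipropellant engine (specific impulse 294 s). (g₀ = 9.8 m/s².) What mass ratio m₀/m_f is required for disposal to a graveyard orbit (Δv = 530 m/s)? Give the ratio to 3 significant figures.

mass ratio ≈ 1.20

v_e = Isp · g₀ = 294 × 9.8 = 2881.2 m/s.
m₀/m_f = exp(Δv / v_e) = exp(530 / 2881.2) = exp(0.1840) = 1.2020.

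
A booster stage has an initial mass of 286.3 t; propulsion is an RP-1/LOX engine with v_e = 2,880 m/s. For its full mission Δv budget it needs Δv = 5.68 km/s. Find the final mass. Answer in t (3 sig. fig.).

Using Δv = v_e ln(m₀/m_f): m₀/m_f = exp(Δv / v_e) = exp(5680 / 2880.0) = exp(1.9722) = 7.1866.
m_f = m₀ / 7.1866 = 286.3 / 7.1866 = 39.838 t.

final mass ≈ 39.8 t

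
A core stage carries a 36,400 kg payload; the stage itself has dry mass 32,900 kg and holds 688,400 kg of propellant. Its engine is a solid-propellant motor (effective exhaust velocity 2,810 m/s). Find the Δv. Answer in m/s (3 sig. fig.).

m₀ = payload + dry + propellant = 36,400 + 32,900 + 688,400 = 757,700 kg.
m_f = payload + dry = 36,400 + 32,900 = 69,300 kg.
Rocket equation: Δv = v_e · ln(m₀/m_f) = 2810.0 × ln(10.93) = 2810.0 × 2.3918 ≈ 6721.1 m/s.

Δv ≈ 6720 m/s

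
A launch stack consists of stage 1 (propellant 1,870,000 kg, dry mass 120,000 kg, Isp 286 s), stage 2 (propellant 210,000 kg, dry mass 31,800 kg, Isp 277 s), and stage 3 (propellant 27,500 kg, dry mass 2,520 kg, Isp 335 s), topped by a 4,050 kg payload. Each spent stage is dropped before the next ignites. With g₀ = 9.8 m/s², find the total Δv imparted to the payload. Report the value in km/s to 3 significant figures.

Ignition mass of stage 1 = 1,870,000+120,000 + 210,000+31,800 + 27,500+2,520 + 4,050 = 2,265,870 kg.
Stage 1: m₀ = 2,265,870 kg, m_f = 2,265,870 − 1,870,000 = 395,870 kg; Δv = 286×9.8×ln(5.724) = 2802.8×1.7446 ≈ 4890 m/s.
Stage 2: m₀ = 275,870 kg, m_f = 275,870 − 210,000 = 65,870 kg; Δv = 277×9.8×ln(4.188) = 2714.6×1.4322 ≈ 3888 m/s.
Stage 3: m₀ = 34,070 kg, m_f = 34,070 − 27,500 = 6,570 kg; Δv = 335×9.8×ln(5.186) = 3283.0×1.6459 ≈ 5404 m/s.
Total Δv = 4890 + 3888 + 5404 = 14182 m/s.

Δv ≈ 14.2 km/s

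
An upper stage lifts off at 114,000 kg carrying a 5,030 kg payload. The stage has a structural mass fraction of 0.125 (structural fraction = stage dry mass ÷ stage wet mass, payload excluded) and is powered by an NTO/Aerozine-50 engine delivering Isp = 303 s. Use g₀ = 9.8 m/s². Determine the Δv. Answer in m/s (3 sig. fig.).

Δv ≈ 5380 m/s

Stage wet mass = m₀ − payload = 114,000 − 5,030 = 108,970 kg.
Stage dry mass = ε × stage wet mass = 0.125 × 108,970 = 13,621.3 kg.
Burnout mass m_f = stage dry + payload = 13,621.3 + 5,030 = 18,651.3 kg.
v_e = Isp · g₀ = 303 × 9.8 = 2969.4 m/s.
Δv = v_e · ln(114,000/18,651.3) = 2969.4 × ln(6.112) = 2969.4 × 1.8103 ≈ 5375 m/s.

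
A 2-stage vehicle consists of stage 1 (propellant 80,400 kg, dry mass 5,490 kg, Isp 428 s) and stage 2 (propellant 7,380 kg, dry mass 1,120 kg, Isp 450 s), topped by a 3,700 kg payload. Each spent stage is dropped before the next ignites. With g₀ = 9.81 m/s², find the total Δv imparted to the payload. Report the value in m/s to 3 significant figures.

Ignition mass of stage 1 = 80,400+5,490 + 7,380+1,120 + 3,700 = 98,090 kg.
Stage 1: m₀ = 98,090 kg, m_f = 98,090 − 80,400 = 17,690 kg; Δv = 428×9.81×ln(5.545) = 4198.7×1.7129 ≈ 7192 m/s.
Stage 2: m₀ = 12,200 kg, m_f = 12,200 − 7,380 = 4,820 kg; Δv = 450×9.81×ln(2.531) = 4414.5×0.9287 ≈ 4100 m/s.
Total Δv = 7192 + 4100 = 11292 m/s.

Δv ≈ 11300 m/s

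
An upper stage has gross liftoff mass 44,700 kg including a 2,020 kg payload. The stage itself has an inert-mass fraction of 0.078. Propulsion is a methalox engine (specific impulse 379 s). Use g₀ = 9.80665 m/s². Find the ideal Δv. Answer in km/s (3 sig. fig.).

Δv ≈ 7.89 km/s

Stage wet mass = m₀ − payload = 44,700 − 2,020 = 42,680 kg.
Stage dry mass = ε × stage wet mass = 0.078 × 42,680 = 3,329.04 kg.
Burnout mass m_f = stage dry + payload = 3,329.04 + 2,020 = 5,349.04 kg.
v_e = Isp · g₀ = 379 × 9.80665 = 3716.7 m/s.
Δv = v_e · ln(44,700/5,349.04) = 3716.7 × ln(8.357) = 3716.7 × 2.1231 ≈ 7891 m/s.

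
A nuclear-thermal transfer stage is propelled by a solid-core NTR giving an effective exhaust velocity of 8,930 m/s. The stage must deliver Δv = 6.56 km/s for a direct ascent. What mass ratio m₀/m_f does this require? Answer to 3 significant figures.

Using Δv = v_e ln(m₀/m_f): m₀/m_f = exp(Δv / v_e) = exp(6560 / 8930.0) = exp(0.7346) = 2.0847.

mass ratio ≈ 2.08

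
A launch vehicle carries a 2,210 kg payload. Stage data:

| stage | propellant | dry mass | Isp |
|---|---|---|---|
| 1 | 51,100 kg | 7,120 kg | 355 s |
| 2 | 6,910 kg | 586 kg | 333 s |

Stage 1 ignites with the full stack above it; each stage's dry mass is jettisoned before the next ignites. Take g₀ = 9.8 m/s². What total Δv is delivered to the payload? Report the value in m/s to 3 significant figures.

Δv ≈ 8920 m/s

Ignition mass of stage 1 = 51,100+7,120 + 6,910+586 + 2,210 = 67,926 kg.
Stage 1: m₀ = 67,926 kg, m_f = 67,926 − 51,100 = 16,826 kg; Δv = 355×9.8×ln(4.037) = 3479.0×1.3955 ≈ 4855 m/s.
Stage 2: m₀ = 9,706 kg, m_f = 9,706 − 6,910 = 2,796 kg; Δv = 333×9.8×ln(3.471) = 3263.4×1.2446 ≈ 4061 m/s.
Total Δv = 4855 + 4061 = 8916 m/s.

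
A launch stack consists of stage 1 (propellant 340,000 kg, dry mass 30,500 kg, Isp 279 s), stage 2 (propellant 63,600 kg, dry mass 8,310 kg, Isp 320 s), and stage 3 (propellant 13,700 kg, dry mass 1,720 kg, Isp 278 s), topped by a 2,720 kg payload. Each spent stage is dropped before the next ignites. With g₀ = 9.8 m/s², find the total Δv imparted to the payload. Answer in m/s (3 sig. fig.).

Δv ≈ 11300 m/s

Ignition mass of stage 1 = 340,000+30,500 + 63,600+8,310 + 13,700+1,720 + 2,720 = 460,550 kg.
Stage 1: m₀ = 460,550 kg, m_f = 460,550 − 340,000 = 120,550 kg; Δv = 279×9.8×ln(3.82) = 2734.2×1.3404 ≈ 3665 m/s.
Stage 2: m₀ = 90,050 kg, m_f = 90,050 − 63,600 = 26,450 kg; Δv = 320×9.8×ln(3.405) = 3136.0×1.2251 ≈ 3842 m/s.
Stage 3: m₀ = 18,140 kg, m_f = 18,140 − 13,700 = 4,440 kg; Δv = 278×9.8×ln(4.086) = 2724.4×1.4075 ≈ 3834 m/s.
Total Δv = 3665 + 3842 + 3834 = 11341 m/s.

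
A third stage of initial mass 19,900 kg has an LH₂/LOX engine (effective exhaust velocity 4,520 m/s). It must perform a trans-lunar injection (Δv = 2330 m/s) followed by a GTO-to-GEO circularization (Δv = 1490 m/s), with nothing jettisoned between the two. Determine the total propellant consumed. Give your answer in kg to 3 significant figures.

After the first burn: m = 19900 × exp(−2330/4520.0) = 19900 × 0.59721 = 11,884.5 kg.
After the second burn: m = 11,884.5 × exp(−1490/4520.0) = 11,884.5 × 0.71918 = 8,547.09 kg.
Total propellant = m₀ − m_final = 19900 − 8,547.09 = 11,352.91 kg.

total propellant consumed ≈ 11400 kg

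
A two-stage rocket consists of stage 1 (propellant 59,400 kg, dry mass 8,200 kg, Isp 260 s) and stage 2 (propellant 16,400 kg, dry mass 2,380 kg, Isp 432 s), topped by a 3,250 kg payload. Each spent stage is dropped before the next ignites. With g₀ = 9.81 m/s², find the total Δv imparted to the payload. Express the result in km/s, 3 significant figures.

Δv ≈ 8.55 km/s

Ignition mass of stage 1 = 59,400+8,200 + 16,400+2,380 + 3,250 = 89,630 kg.
Stage 1: m₀ = 89,630 kg, m_f = 89,630 − 59,400 = 30,230 kg; Δv = 260×9.81×ln(2.965) = 2550.6×1.0869 ≈ 2772 m/s.
Stage 2: m₀ = 22,030 kg, m_f = 22,030 − 16,400 = 5,630 kg; Δv = 432×9.81×ln(3.913) = 4237.9×1.3643 ≈ 5782 m/s.
Total Δv = 2772 + 5782 = 8554 m/s.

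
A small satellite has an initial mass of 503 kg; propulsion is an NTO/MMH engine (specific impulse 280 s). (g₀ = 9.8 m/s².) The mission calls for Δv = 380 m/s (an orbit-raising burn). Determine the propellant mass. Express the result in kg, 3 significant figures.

v_e = Isp · g₀ = 280 × 9.8 = 2744.0 m/s.
m₀/m_f = exp(Δv / v_e) = exp(380 / 2744.0) = exp(0.1385) = 1.1485.
m_f = 503 / 1.1485 = 437.963 kg, so propellant = m₀ − m_f = 503 − 437.963 = 65.037 kg.

propellant mass ≈ 65.0 kg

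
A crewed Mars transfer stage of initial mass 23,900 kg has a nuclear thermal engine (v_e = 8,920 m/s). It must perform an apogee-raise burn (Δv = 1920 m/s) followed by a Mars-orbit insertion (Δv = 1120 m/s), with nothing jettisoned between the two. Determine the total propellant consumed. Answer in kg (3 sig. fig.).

After the first burn: m = 23900 × exp(−1920/8920.0) = 23900 × 0.80634 = 19,271.5 kg.
After the second burn: m = 19,271.5 × exp(−1120/8920.0) = 19,271.5 × 0.88200 = 16,997.5 kg.
Total propellant = m₀ − m_final = 23900 − 16,997.5 = 6,902.5 kg.

total propellant consumed ≈ 6900 kg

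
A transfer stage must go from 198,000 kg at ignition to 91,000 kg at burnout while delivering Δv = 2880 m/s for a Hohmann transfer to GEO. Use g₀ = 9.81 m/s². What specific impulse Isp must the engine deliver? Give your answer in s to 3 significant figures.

Isp ≈ 378 s

ln(m₀/m_f) = ln(198000/91000) = ln(2.176) = 0.7774.
v_e = Δv / ln(m₀/m_f) = 2880 / 0.7774 = 3704.6 m/s.
Isp = v_e / g₀ = 3704.6 / 9.81 = 377.6 s.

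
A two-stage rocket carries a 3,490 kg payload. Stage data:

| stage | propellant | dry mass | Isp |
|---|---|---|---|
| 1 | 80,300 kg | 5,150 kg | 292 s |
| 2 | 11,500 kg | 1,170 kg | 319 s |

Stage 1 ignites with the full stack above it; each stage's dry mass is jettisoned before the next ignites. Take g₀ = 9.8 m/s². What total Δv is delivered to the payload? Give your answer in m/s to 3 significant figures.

Δv ≈ 8360 m/s

Ignition mass of stage 1 = 80,300+5,150 + 11,500+1,170 + 3,490 = 101,610 kg.
Stage 1: m₀ = 101,610 kg, m_f = 101,610 − 80,300 = 21,310 kg; Δv = 292×9.8×ln(4.768) = 2861.6×1.5620 ≈ 4470 m/s.
Stage 2: m₀ = 16,160 kg, m_f = 16,160 − 11,500 = 4,660 kg; Δv = 319×9.8×ln(3.468) = 3126.2×1.2435 ≈ 3888 m/s.
Total Δv = 4470 + 3888 = 8358 m/s.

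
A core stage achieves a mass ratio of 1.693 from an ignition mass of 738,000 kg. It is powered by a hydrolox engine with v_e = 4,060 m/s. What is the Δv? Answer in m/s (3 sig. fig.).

Rocket equation: Δv = v_e · ln(1.693) = 4060.0 × 0.5265 ≈ 2137.6 m/s.

Δv ≈ 2140 m/s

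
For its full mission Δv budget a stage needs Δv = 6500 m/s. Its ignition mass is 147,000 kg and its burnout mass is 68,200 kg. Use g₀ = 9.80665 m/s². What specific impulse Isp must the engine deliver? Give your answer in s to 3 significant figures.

Isp ≈ 863 s

ln(m₀/m_f) = ln(147000/68200) = ln(2.155) = 0.7680.
v_e = Δv / ln(m₀/m_f) = 6500 / 0.7680 = 8463.7 m/s.
Isp = v_e / g₀ = 8463.7 / 9.80665 = 863.1 s.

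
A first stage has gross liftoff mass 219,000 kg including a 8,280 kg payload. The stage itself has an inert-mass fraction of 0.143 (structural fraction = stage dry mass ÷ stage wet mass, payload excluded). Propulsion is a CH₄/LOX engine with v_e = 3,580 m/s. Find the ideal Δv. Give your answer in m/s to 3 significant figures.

Δv ≈ 6230 m/s

Stage wet mass = m₀ − payload = 219,000 − 8,280 = 210,720 kg.
Stage dry mass = ε × stage wet mass = 0.143 × 210,720 = 30,133 kg.
Burnout mass m_f = stage dry + payload = 30,133 + 8,280 = 38,413 kg.
Δv = v_e · ln(219,000/38,413) = 3580.0 × ln(5.701) = 3580.0 × 1.7407 ≈ 6232 m/s.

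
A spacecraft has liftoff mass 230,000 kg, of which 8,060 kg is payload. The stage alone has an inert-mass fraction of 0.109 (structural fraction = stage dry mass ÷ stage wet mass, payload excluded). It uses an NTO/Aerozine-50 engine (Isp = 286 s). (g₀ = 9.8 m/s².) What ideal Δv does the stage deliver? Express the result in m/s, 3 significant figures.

Δv ≈ 5510 m/s

Stage wet mass = m₀ − payload = 230,000 − 8,060 = 221,940 kg.
Stage dry mass = ε × stage wet mass = 0.109 × 221,940 = 24,191.5 kg.
Burnout mass m_f = stage dry + payload = 24,191.5 + 8,060 = 32,251.5 kg.
v_e = Isp · g₀ = 286 × 9.8 = 2802.8 m/s.
From the ideal rocket equation, Δv = v_e · ln(230,000/32,251.5) = 2802.8 × ln(7.131) = 2802.8 × 1.9645 ≈ 5506 m/s.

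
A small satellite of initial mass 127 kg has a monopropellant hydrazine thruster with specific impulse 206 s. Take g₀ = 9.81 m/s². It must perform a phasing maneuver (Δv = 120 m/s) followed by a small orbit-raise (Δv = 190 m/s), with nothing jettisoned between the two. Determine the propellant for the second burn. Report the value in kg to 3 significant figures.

propellant for the second burn ≈ 10.7 kg

v_e = Isp · g₀ = 206 × 9.81 = 2020.9 m/s.
After the first burn: m = 127 × exp(−120/2020.9) = 127 × 0.94235 = 119.678 kg.
After the second burn: m = 119.678 × exp(−190/2020.9) = 119.678 × 0.91027 = 108.939 kg.
Second-burn propellant = 119.678 − 108.939 = 10.739 kg.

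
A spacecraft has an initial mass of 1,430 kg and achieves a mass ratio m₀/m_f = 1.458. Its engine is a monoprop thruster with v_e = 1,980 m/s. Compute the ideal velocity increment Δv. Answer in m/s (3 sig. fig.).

Δv ≈ 747 m/s

Rocket equation: Δv = v_e · ln(1.458) = 1980.0 × 0.3771 ≈ 746.6 m/s.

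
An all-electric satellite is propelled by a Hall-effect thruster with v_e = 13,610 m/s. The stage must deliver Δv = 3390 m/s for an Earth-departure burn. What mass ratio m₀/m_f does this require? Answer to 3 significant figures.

m₀/m_f = exp(Δv / v_e) = exp(3390 / 13610.0) = exp(0.2491) = 1.2828.

mass ratio ≈ 1.28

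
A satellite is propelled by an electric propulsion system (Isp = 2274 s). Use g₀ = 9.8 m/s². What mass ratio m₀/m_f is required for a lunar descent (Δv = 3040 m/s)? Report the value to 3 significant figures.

v_e = Isp · g₀ = 2274 × 9.8 = 22285.2 m/s.
Rocket equation: m₀/m_f = exp(Δv / v_e) = exp(3040 / 22285.2) = exp(0.1364) = 1.1462.

mass ratio ≈ 1.15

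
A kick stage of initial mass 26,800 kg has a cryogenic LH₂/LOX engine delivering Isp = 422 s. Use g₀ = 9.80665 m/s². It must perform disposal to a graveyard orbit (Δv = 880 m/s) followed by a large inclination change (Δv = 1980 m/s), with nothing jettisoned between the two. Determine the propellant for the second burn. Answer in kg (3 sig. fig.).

propellant for the second burn ≈ 8240 kg

v_e = Isp · g₀ = 422 × 9.80665 = 4138.4 m/s.
After the first burn: m = 26800 × exp(−880/4138.4) = 26800 × 0.80845 = 21,666.5 kg.
After the second burn: m = 21,666.5 × exp(−1980/4138.4) = 21,666.5 × 0.61975 = 13,427.8 kg.
Second-burn propellant = 21,666.5 − 13,427.8 = 8,238.7 kg.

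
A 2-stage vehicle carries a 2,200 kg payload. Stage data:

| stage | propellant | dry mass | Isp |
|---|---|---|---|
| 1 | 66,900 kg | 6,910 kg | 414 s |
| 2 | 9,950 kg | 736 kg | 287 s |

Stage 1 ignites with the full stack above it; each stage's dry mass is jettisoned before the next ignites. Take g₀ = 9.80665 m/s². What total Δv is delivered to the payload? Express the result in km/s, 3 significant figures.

Δv ≈ 10.2 km/s

Ignition mass of stage 1 = 66,900+6,910 + 9,950+736 + 2,200 = 86,696 kg.
Stage 1: m₀ = 86,696 kg, m_f = 86,696 − 66,900 = 19,796 kg; Δv = 414×9.80665×ln(4.379) = 4060.0×1.4769 ≈ 5996 m/s.
Stage 2: m₀ = 12,886 kg, m_f = 12,886 − 9,950 = 2,936 kg; Δv = 287×9.80665×ln(4.389) = 2814.5×1.4791 ≈ 4163 m/s.
Total Δv = 5996 + 4163 = 10159 m/s.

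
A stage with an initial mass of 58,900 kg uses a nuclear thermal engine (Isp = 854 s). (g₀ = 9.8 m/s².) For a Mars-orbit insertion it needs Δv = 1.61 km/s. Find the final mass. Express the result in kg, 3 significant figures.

v_e = Isp · g₀ = 854 × 9.8 = 8369.2 m/s.
From the ideal rocket equation, m₀/m_f = exp(Δv / v_e) = exp(1610 / 8369.2) = exp(0.1924) = 1.2121.
m_f = m₀ / 1.2121 = 58,900 / 1.2121 = 48,593.4 kg.

final mass ≈ 48600 kg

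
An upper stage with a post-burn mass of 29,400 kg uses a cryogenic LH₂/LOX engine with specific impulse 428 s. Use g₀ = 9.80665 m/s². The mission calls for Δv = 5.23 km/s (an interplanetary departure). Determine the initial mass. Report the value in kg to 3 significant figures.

v_e = Isp · g₀ = 428 × 9.80665 = 4197.2 m/s.
Rocket equation: m₀/m_f = exp(Δv / v_e) = exp(5230 / 4197.2) = exp(1.2461) = 3.4766.
m₀ = m_f × 3.4766 = 29,400 × 3.4766 = 102,212 kg.

initial mass ≈ 102000 kg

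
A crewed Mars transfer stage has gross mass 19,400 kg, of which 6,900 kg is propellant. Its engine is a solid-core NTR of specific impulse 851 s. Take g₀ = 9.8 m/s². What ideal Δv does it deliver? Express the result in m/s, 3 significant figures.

Δv ≈ 3670 m/s

v_e = Isp · g₀ = 851 × 9.8 = 8339.8 m/s.
m_f = m₀ − m_prop = 19,400 − 6,900 = 12,500 kg.
From the ideal rocket equation, Δv = v_e · ln(m₀/m_f) = 8339.8 × ln(1.552) = 8339.8 × 0.4395 ≈ 3665.7 m/s.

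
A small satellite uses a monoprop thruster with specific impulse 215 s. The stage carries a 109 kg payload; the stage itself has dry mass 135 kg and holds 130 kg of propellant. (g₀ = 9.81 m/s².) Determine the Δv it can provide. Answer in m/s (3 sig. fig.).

v_e = Isp · g₀ = 215 × 9.81 = 2109.2 m/s.
m₀ = payload + dry + propellant = 109 + 135 + 130 = 374 kg.
m_f = payload + dry = 109 + 135 = 244 kg.
Δv = v_e · ln(m₀/m_f) = 2109.2 × ln(1.533) = 2109.2 × 0.4271 ≈ 900.8 m/s.

Δv ≈ 901 m/s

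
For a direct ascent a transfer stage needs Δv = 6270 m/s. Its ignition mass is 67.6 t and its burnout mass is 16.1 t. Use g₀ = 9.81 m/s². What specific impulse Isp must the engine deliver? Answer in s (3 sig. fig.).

Isp ≈ 445 s

ln(m₀/m_f) = ln(67600/16100) = ln(4.199) = 1.4348.
Using Δv = v_e ln(m₀/m_f): v_e = Δv / ln(m₀/m_f) = 6270 / 1.4348 = 4370.0 m/s.
Isp = v_e / g₀ = 4370.0 / 9.81 = 445.5 s.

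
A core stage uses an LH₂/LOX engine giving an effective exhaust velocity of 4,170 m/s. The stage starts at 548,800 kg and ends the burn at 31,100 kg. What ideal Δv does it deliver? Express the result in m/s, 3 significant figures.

Δv ≈ 12000 m/s

By the Tsiolkovsky rocket equation, Δv = v_e · ln(m₀/m_f) = 4170.0 × ln(17.65) = 4170.0 × 2.8705 ≈ 11970.1 m/s.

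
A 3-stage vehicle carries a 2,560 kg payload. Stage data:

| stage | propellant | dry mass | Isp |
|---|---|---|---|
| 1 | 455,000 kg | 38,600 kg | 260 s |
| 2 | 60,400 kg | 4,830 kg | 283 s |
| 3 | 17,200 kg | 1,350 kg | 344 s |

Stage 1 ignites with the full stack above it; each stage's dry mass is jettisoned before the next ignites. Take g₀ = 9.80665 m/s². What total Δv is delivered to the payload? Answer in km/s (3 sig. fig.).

Ignition mass of stage 1 = 455,000+38,600 + 60,400+4,830 + 17,200+1,350 + 2,560 = 579,940 kg.
Stage 1: m₀ = 579,940 kg, m_f = 579,940 − 455,000 = 124,940 kg; Δv = 260×9.80665×ln(4.642) = 2549.7×1.5351 ≈ 3914 m/s.
Stage 2: m₀ = 86,340 kg, m_f = 86,340 − 60,400 = 25,940 kg; Δv = 283×9.80665×ln(3.328) = 2775.3×1.2025 ≈ 3337 m/s.
Stage 3: m₀ = 21,110 kg, m_f = 21,110 − 17,200 = 3,910 kg; Δv = 344×9.80665×ln(5.399) = 3373.5×1.6862 ≈ 5688 m/s.
Total Δv = 3914 + 3337 + 5688 = 12939 m/s.

Δv ≈ 12.9 km/s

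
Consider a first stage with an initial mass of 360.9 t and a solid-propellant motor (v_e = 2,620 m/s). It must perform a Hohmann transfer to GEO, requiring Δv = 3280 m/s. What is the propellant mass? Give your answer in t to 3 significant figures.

m₀/m_f = exp(Δv / v_e) = exp(3280 / 2620.0) = exp(1.2519) = 3.4970.
m_f = 360.9 / 3.4970 = 103.203 t, so propellant = m₀ − m_f = 360.9 − 103.203 = 257.697 t.

propellant mass ≈ 258 t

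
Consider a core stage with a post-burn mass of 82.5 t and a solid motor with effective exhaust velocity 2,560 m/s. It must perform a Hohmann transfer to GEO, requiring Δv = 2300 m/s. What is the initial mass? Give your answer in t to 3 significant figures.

initial mass ≈ 203 t

From the ideal rocket equation, m₀/m_f = exp(Δv / v_e) = exp(2300 / 2560.0) = exp(0.8984) = 2.4558.
m₀ = m_f × 2.4558 = 82.5 × 2.4558 = 202.604 t.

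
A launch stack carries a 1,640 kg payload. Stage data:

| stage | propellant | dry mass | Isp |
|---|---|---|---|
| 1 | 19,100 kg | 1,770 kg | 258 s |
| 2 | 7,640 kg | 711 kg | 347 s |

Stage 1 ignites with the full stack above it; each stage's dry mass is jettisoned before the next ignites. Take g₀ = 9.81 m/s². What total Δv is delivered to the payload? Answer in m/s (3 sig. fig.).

Δv ≈ 7370 m/s

Ignition mass of stage 1 = 19,100+1,770 + 7,640+711 + 1,640 = 30,861 kg.
Stage 1: m₀ = 30,861 kg, m_f = 30,861 − 19,100 = 11,761 kg; Δv = 258×9.81×ln(2.624) = 2531.0×0.9647 ≈ 2442 m/s.
Stage 2: m₀ = 9,991 kg, m_f = 9,991 − 7,640 = 2,351 kg; Δv = 347×9.81×ln(4.25) = 3404.1×1.4468 ≈ 4925 m/s.
Total Δv = 2442 + 4925 = 7367 m/s.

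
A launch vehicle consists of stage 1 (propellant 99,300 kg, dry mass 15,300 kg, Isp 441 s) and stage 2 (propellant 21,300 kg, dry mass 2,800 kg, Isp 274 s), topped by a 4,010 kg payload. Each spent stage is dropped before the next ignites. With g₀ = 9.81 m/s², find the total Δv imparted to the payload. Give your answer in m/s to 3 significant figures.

Ignition mass of stage 1 = 99,300+15,300 + 21,300+2,800 + 4,010 = 142,710 kg.
Stage 1: m₀ = 142,710 kg, m_f = 142,710 − 99,300 = 43,410 kg; Δv = 441×9.81×ln(3.287) = 4326.2×1.1901 ≈ 5149 m/s.
Stage 2: m₀ = 28,110 kg, m_f = 28,110 − 21,300 = 6,810 kg; Δv = 274×9.81×ln(4.128) = 2687.9×1.4177 ≈ 3811 m/s.
Total Δv = 5149 + 3811 = 8960 m/s.

Δv ≈ 8960 m/s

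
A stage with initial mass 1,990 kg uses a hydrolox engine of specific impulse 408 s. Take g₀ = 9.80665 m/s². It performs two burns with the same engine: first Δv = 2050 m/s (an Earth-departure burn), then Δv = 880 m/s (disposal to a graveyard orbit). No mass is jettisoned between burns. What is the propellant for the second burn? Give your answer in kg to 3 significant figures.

v_e = Isp · g₀ = 408 × 9.80665 = 4001.1 m/s.
After the first burn: m = 1990 × exp(−2050/4001.1) = 1990 × 0.59908 = 1,192.17 kg.
After the second burn: m = 1,192.17 × exp(−880/4001.1) = 1,192.17 × 0.80257 = 956.8 kg.
Second-burn propellant = 1,192.17 − 956.8 = 235.37 kg.

propellant for the second burn ≈ 235 kg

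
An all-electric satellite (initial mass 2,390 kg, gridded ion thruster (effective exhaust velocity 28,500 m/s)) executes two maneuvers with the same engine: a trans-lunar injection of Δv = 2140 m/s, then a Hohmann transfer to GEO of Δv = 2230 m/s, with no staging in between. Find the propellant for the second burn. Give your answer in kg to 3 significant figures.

After the first burn: m = 2390 × exp(−2140/28500.0) = 2390 × 0.92766 = 2,217.11 kg.
After the second burn: m = 2,217.11 × exp(−2230/28500.0) = 2,217.11 × 0.92474 = 2,050.25 kg.
Second-burn propellant = 2,217.11 − 2,050.25 = 166.86 kg.

propellant for the second burn ≈ 167 kg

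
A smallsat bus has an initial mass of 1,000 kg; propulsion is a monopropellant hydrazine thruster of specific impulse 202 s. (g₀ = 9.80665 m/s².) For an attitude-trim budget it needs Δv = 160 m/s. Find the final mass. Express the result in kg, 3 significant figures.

v_e = Isp · g₀ = 202 × 9.80665 = 1980.9 m/s.
Using Δv = v_e ln(m₀/m_f): m₀/m_f = exp(Δv / v_e) = exp(160 / 1980.9) = exp(0.0808) = 1.0841.
m_f = m₀ / 1.0841 = 1,000 / 1.0841 = 922.424 kg.

final mass ≈ 922 kg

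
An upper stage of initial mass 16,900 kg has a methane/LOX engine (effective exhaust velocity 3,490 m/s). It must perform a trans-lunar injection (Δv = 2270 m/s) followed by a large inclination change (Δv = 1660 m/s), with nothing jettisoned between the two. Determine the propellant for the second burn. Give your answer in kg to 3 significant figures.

propellant for the second burn ≈ 3340 kg

After the first burn: m = 16900 × exp(−2270/3490.0) = 16900 × 0.52182 = 8,818.76 kg.
After the second burn: m = 8,818.76 × exp(−1660/3490.0) = 8,818.76 × 0.62148 = 5,480.68 kg.
Second-burn propellant = 8,818.76 − 5,480.68 = 3,338.08 kg.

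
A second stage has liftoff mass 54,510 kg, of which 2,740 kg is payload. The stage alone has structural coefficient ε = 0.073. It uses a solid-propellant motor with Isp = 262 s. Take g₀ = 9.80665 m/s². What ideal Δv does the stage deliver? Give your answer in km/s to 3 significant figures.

Stage wet mass = m₀ − payload = 54,510 − 2,740 = 51,770 kg.
Stage dry mass = ε × stage wet mass = 0.073 × 51,770 = 3,779.21 kg.
Burnout mass m_f = stage dry + payload = 3,779.21 + 2,740 = 6,519.21 kg.
v_e = Isp · g₀ = 262 × 9.80665 = 2569.3 m/s.
Using Δv = v_e ln(m₀/m_f): Δv = v_e · ln(54,510/6,519.21) = 2569.3 × ln(8.361) = 2569.3 × 2.1236 ≈ 5456 m/s.

Δv ≈ 5.46 km/s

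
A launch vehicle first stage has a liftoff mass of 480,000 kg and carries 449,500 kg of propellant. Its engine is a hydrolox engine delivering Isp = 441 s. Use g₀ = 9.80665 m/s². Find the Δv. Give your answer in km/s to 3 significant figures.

v_e = Isp · g₀ = 441 × 9.80665 = 4324.7 m/s.
m_f = m₀ − m_prop = 480,000 − 449,500 = 30,500 kg.
Rocket equation: Δv = v_e · ln(m₀/m_f) = 4324.7 × ln(15.74) = 4324.7 × 2.7561 ≈ 11919.2 m/s.

Δv ≈ 11.9 km/s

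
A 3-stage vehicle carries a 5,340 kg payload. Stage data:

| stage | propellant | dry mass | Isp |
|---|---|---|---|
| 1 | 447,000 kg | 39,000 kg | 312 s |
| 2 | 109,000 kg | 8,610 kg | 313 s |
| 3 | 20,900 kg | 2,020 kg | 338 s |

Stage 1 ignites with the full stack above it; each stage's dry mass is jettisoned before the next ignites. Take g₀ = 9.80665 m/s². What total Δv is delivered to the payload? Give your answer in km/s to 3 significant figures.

Δv ≈ 12.4 km/s

Ignition mass of stage 1 = 447,000+39,000 + 109,000+8,610 + 20,900+2,020 + 5,340 = 631,870 kg.
Stage 1: m₀ = 631,870 kg, m_f = 631,870 − 447,000 = 184,870 kg; Δv = 312×9.80665×ln(3.418) = 3059.7×1.2290 ≈ 3760 m/s.
Stage 2: m₀ = 145,870 kg, m_f = 145,870 − 109,000 = 36,870 kg; Δv = 313×9.80665×ln(3.956) = 3069.5×1.3753 ≈ 4222 m/s.
Stage 3: m₀ = 28,260 kg, m_f = 28,260 − 20,900 = 7,360 kg; Δv = 338×9.80665×ln(3.84) = 3314.6×1.3454 ≈ 4459 m/s.
Total Δv = 3760 + 4222 + 4459 = 12441 m/s.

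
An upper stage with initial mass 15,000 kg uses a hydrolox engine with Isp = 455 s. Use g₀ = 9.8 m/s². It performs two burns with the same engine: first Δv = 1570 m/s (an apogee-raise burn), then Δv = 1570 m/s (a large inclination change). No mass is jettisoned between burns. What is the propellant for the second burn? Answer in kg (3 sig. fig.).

propellant for the second burn ≈ 3130 kg

v_e = Isp · g₀ = 455 × 9.8 = 4459.0 m/s.
After the first burn: m = 15000 × exp(−1570/4459.0) = 15000 × 0.70321 = 10,548.2 kg.
After the second burn: m = 10,548.2 × exp(−1570/4459.0) = 10,548.2 × 0.70321 = 7,417.6 kg.
Second-burn propellant = 10,548.2 − 7,417.6 = 3,130.6 kg.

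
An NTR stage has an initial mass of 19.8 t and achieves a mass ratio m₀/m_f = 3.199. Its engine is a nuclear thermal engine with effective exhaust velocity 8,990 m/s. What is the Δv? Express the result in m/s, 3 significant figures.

Δv = v_e · ln(3.199) = 8990.0 × 1.1628 ≈ 10453.9 m/s.

Δv ≈ 10500 m/s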